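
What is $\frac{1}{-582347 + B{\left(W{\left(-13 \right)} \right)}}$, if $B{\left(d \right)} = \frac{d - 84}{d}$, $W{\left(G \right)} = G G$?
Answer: $- \frac{169}{98416558} \approx -1.7172 \cdot 10^{-6}$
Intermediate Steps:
$W{\left(G \right)} = G^{2}$
$B{\left(d \right)} = \frac{-84 + d}{d}$ ($B{\left(d \right)} = \frac{d - 84}{d} = \frac{-84 + d}{d}$)
$\frac{1}{-582347 + B{\left(W{\left(-13 \right)} \right)}} = \frac{1}{-582347 + \frac{-84 + \left(-13\right)^{2}}{\left(-13\right)^{2}}} = \frac{1}{-582347 + \frac{-84 + 169}{169}} = \frac{1}{-582347 + \frac{1}{169} \cdot 85} = \frac{1}{-582347 + \frac{85}{169}} = \frac{1}{- \frac{98416558}{169}} = - \frac{169}{98416558}$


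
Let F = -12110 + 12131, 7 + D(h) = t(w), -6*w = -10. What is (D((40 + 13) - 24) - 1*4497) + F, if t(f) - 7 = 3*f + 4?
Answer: -4467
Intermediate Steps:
w = 5/3 (w = -1/6*(-10) = 5/3 ≈ 1.6667)
t(f) = 11 + 3*f (t(f) = 7 + (3*f + 4) = 7 + (4 + 3*f) = 11 + 3*f)
D(h) = 9 (D(h) = -7 + (11 + 3*(5/3)) = -7 + (11 + 5) = -7 + 16 = 9)
F = 21
(D((40 + 13) - 24) - 1*4497) + F = (9 - 1*4497) + 21 = (9 - 4497) + 21 = -4488 + 21 = -4467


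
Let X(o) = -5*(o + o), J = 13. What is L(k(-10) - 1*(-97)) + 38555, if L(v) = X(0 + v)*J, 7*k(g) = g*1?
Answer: 182915/7 ≈ 26131.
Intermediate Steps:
k(g) = g/7 (k(g) = (g*1)/7 = g/7)
X(o) = -10*o
L(v) = -130*v (L(v) = -10*(0 + v)*13 = -10*v*13 = -130*v)
L(k(-10) - 1*(-97)) + 38555 = -130*((1/7)*(-10) - 1*(-97)) + 38555 = -130*(-10/7 + 97) + 38555 = -130*669/7 + 38555 = -86970/7 + 38555 = 182915/7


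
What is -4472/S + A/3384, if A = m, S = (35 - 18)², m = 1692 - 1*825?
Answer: -4960895/325992 ≈ -15.218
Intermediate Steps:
m = 867 (m = 1692 - 825 = 867)
S = 289 (S = 17² = 289)
A = 867
-4472/S + A/3384 = -4472/289 + 867/3384 = -4472*1/289 + 867*(1/3384) = -4472/289 + 289/1128 = -4960895/325992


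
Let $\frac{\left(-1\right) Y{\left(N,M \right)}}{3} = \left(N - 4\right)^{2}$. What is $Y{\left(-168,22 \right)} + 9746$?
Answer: $-79006$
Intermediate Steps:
$Y{\left(N,M \right)} = - 3 \left(-4 + N\right)^{2}$ ($Y{\left(N,M \right)} = - 3 \left(N - 4\right)^{2} = - 3 \left(-4 + N\right)^{2}$)
$Y{\left(-168,22 \right)} + 9746 = - 3 \left(-4 - 168\right)^{2} + 9746 = - 3 \left(-172\right)^{2} + 9746 = \left(-3\right) 29584 + 9746 = -88752 + 9746 = -79006$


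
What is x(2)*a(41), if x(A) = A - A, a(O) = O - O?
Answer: 0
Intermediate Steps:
a(O) = 0
x(A) = 0
x(2)*a(41) = 0*0 = 0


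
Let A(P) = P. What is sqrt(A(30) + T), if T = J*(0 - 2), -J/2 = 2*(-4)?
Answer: I*sqrt(2) ≈ 1.4142*I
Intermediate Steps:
J = 16 (J = -4*(-4) = -2*(-8) = 16)
T = -32 (T = 16*(0 - 2) = 16*(-2) = -32)
sqrt(A(30) + T) = sqrt(30 - 32) = sqrt(-2) = I*sqrt(2)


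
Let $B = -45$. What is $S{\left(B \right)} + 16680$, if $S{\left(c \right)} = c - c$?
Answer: $16680$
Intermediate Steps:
$S{\left(c \right)} = 0$
$S{\left(B \right)} + 16680 = 0 + 16680 = 16680$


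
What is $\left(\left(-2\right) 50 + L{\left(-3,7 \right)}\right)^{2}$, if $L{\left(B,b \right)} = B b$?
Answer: $14641$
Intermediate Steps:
$\left(\left(-2\right) 50 + L{\left(-3,7 \right)}\right)^{2} = \left(\left(-2\right) 50 - 21\right)^{2} = \left(-100 - 21\right)^{2} = \left(-121\right)^{2} = 14641$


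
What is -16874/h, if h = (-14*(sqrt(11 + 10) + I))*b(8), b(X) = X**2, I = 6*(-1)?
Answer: -8437/1120 - 8437*sqrt(21)/6720 ≈ -13.286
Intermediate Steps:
I = -6
h = 5376 - 896*sqrt(21) (h = -14*(sqrt(11 + 10) - 6)*8**2 = -14*(sqrt(21) - 6)*64 = -14*(-6 + sqrt(21))*64 = (84 - 14*sqrt(21))*64 = 5376 - 896*sqrt(21) ≈ 1270.0)
-16874/h = -16874/(5376 - 896*sqrt(21))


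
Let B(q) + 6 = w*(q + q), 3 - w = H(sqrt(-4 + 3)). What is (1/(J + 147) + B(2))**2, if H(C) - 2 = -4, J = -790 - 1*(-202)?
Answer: 38105929/194481 ≈ 195.94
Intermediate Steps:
J = -588 (J = -790 + 202 = -588)
H(C) = -2 (H(C) = 2 - 4 = -2)
w = 5 (w = 3 - 1*(-2) = 3 + 2 = 5)
B(q) = -6 + 10*q (B(q) = -6 + 5*(q + q) = -6 + 5*(2*q) = -6 + 10*q)
(1/(J + 147) + B(2))**2 = (1/(-588 + 147) + (-6 + 10*2))**2 = (1/(-441) + (-6 + 20))**2 = (-1/441 + 14)**2 = (6173/441)**2 = 38105929/194481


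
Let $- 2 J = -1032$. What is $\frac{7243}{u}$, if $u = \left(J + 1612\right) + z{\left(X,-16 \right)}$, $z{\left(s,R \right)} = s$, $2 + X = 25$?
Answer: $\frac{7243}{2151} \approx 3.3673$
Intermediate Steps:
$X = 23$ ($X = -2 + 25 = 23$)
$J = 516$ ($J = \left(- \frac{1}{2}\right) \left(-1032\right) = 516$)
$u = 2151$ ($u = \left(516 + 1612\right) + 23 = 2128 + 23 = 2151$)
$\frac{7243}{u} = \frac{7243}{2151}$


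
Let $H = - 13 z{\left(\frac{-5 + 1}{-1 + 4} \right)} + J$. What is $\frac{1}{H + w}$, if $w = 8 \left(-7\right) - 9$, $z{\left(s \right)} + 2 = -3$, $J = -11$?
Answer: $- \frac{1}{11} \approx -0.090909$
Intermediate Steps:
$z{\left(s \right)} = -5$ ($z{\left(s \right)} = -2 - 3 = -5$)
$H = 54$ ($H = \left(-13\right) \left(-5\right) - 11 = 65 - 11 = 54$)
$w = -65$ ($w = -56 - 9 = -65$)
$\frac{1}{H + w} = \frac{1}{54 - 65} = \frac{1}{-11} = - \frac{1}{11}$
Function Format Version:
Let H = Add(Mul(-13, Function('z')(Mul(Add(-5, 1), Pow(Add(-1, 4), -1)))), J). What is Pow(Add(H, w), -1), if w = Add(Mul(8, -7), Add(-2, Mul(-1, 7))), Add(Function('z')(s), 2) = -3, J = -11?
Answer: Rational(-1, 11) ≈ -0.090909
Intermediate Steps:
Function('z')(s) = -5 (Function('z')(s) = Add(-2, -3) = -5)
H = 54 (H = Add(Mul(-13, -5), -11) = Add(65, -11) = 54)
w = -65 (w = Add(-56, Add(-2, -7)) = Add(-56, -9) = -65)
Pow(Add(H, w), -1) = Pow(Add(54, -65), -1) = Pow(-11, -1) = Rational(-1, 11)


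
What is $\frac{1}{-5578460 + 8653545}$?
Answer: $\frac{1}{3075085} \approx 3.2519 \cdot 10^{-7}$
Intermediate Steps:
$\frac{1}{-5578460 + 8653545} = \frac{1}{3075085}$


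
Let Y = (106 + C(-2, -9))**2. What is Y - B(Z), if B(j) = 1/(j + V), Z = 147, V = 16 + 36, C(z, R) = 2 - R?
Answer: 2724110/199 ≈ 13689.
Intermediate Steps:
V = 52
Y = 13689 (Y = (106 + (2 - 1*(-9)))**2 = (106 + (2 + 9))**2 = (106 + 11)**2 = 117**2 = 13689)
B(j) = 1/(52 + j) (B(j) = 1/(j + 52) = 1/(52 + j))
Y - B(Z) = 13689 - 1/(52 + 147) = 13689 - 1/199 = 2724110/199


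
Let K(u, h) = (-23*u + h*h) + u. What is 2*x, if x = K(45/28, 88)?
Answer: 107921/7 ≈ 15417.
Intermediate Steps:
K(u, h) = h² - 22*u (K(u, h) = (-23*u + h²) + u = (h² - 23*u) + u = h² - 22*u)
x = 107921/14 (x = 88² - 990/28 = 7744 - 990/28 = 7744 - 22*45/28 = 7744 - 495/14 = 107921/14 ≈ 7708.6)
2*x = 2*(107921/14) = 107921/7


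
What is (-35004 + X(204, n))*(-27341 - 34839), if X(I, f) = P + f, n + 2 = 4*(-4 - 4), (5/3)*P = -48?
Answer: 2180453624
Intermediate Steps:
P = -144/5 (P = (3/5)*(-48) = -144/5 ≈ -28.800)
n = -34 (n = -2 + 4*(-4 - 4) = -2 + 4*(-8) = -2 - 32 = -34)
X(I, f) = -144/5 + f
(-35004 + X(204, n))*(-27341 - 34839) = (-35004 + (-144/5 - 34))*(-27341 - 34839) = (-35004 - 314/5)*(-62180) = -175334/5*(-62180) = 2180453624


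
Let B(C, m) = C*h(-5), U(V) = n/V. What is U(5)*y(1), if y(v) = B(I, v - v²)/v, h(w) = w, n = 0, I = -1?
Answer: 0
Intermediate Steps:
U(V) = 0 (U(V) = 0/V = 0)
B(C, m) = -5*C (B(C, m) = C*(-5) = -5*C)
y(v) = 5/v (y(v) = (-5*(-1))/v = 5/v)
U(5)*y(1) = 0*(5/1) = 0*(5*1) = 0*5 = 0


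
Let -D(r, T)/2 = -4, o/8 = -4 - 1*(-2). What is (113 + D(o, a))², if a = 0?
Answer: 14641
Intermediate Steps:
o = -16 (o = 8*(-4 - 1*(-2)) = 8*(-4 + 2) = 8*(-2) = -16)
D(r, T) = 8 (D(r, T) = -2*(-4) = 8)
(113 + D(o, a))² = (113 + 8)² = 121² = 14641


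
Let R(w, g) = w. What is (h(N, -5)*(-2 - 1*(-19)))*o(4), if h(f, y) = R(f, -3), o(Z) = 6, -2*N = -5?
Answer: 255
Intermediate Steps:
N = 5/2 (N = -1/2*(-5) = 5/2 ≈ 2.5000)
h(f, y) = f
(h(N, -5)*(-2 - 1*(-19)))*o(4) = (5*(-2 - 1*(-19))/2)*6 = (5*(-2 + 19)/2)*6 = ((5/2)*17)*6 = (85/2)*6 = 255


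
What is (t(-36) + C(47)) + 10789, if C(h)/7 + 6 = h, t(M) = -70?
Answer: 11006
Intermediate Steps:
C(h) = -42 + 7*h
(t(-36) + C(47)) + 10789 = (-70 + (-42 + 7*47)) + 10789 = (-70 + (-42 + 329)) + 10789 = (-70 + 287) + 10789 = 217 + 10789 = 11006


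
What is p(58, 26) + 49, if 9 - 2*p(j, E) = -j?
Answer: 165/2 ≈ 82.500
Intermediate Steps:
p(j, E) = 9/2 + j/2 (p(j, E) = 9/2 - (-1)*j/2 = 9/2 + j/2)
p(58, 26) + 49 = (9/2 + (½)*58) + 49 = (9/2 + 29) + 49 = 67/2 + 49 = 165/2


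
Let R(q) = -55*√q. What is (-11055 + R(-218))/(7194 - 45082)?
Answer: 11055/37888 + 55*I*√218/37888 ≈ 0.29178 + 0.021433*I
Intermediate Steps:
(-11055 + R(-218))/(7194 - 45082) = (-11055 - 55*I*√218)/(7194 - 45082) = (-11055 - 55*I*√218)/(-37888) = (-11055 - 55*I*√218)*(-1/37888) = 11055/37888 + 55*I*√218/37888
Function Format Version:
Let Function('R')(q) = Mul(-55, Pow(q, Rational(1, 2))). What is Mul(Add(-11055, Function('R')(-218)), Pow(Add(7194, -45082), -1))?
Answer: Add(Rational(11055, 37888), Mul(Rational(55, 37888), I, Pow(218, Rational(1, 2)))) ≈ Add(0.29178, Mul(0.021433, I))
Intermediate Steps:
Mul(Add(-11055, Function('R')(-218)), Pow(Add(7194, -45082), -1)) = Mul(Add(-11055, Mul(-55, Pow(-218, Rational(1, 2)))), Pow(Add(7194, -45082), -1)) = Mul(Add(-11055, Mul(-55, Mul(I, Pow(218, Rational(1, 2))))), Pow(-37888, -1)) = Mul(Add(-11055, Mul(-55, I, Pow(218, Rational(1, 2)))), Rational(-1, 37888)) = Add(Rational(11055, 37888), Mul(Rational(55, 37888), I, Pow(218, Rational(1, 2))))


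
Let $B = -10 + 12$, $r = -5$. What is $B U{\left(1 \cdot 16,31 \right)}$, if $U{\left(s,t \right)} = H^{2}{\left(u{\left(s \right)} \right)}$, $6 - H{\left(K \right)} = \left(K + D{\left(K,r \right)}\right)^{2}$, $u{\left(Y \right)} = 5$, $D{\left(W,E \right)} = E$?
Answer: $72$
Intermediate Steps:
$B = 2$
$H{\left(K \right)} = 6 - \left(-5 + K\right)^{2}$ ($H{\left(K \right)} = 6 - \left(K - 5\right)^{2} = 6 - \left(-5 + K\right)^{2}$)
$U{\left(s,t \right)} = 36$ ($U{\left(s,t \right)} = \left(6 - \left(-5 + 5\right)^{2}\right)^{2} = \left(6 - 0^{2}\right)^{2} = \left(6 - 0\right)^{2} = \left(6 + 0\right)^{2} = 6^{2} = 36$)
$B U{\left(1 \cdot 16,31 \right)} = 2 \cdot 36 = 72$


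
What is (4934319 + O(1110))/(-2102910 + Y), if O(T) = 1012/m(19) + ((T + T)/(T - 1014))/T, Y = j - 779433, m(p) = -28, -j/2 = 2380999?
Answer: -1657919047/2568498576 ≈ -0.64548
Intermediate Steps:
j = -4761998 (j = -2*2380999 = -4761998)
Y = -5541431 (Y = -4761998 - 779433 = -5541431)
O(T) = -253/7 + 2/(-1014 + T) (O(T) = 1012/(-28) + ((T + T)/(T - 1014))/T = 1012*(-1/28) + ((2*T)/(-1014 + T))/T = -253/7 + (2*T/(-1014 + T))/T = -253/7 + 2/(-1014 + T))
(4934319 + O(1110))/(-2102910 + Y) = (4934319 + (256556 - 253*1110)/(7*(-1014 + 1110)))/(-2102910 - 5541431) = (4934319 + (1/7)*(256556 - 280830)/96)/(-7644341) = (4934319 + (1/7)*(1/96)*(-24274))*(-1/7644341) = (4934319 - 12137/336)*(-1/7644341) = (1657919047/336)*(-1/7644341) = -1657919047/2568498576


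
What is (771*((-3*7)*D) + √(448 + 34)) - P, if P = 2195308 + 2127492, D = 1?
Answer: -4338991 + √482 ≈ -4.3390e+6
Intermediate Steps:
P = 4322800
(771*((-3*7)*D) + √(448 + 34)) - P = (771*(-3*7*1) + √(448 + 34)) - 1*4322800 = (771*(-21*1) + √482) - 4322800 = (771*(-21) + √482) - 4322800 = (-16191 + √482) - 4322800 = -4338991 + √482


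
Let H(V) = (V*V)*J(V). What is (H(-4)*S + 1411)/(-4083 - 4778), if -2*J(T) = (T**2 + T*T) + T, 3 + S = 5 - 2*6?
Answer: -3651/8861 ≈ -0.41203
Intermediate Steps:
S = -10 (S = -3 + (5 - 2*6) = -3 + (5 - 12) = -3 - 7 = -10)
J(T) = -T**2 - T/2 (J(T) = -((T**2 + T*T) + T)/2 = -((T**2 + T**2) + T)/2 = -(2*T**2 + T)/2 = -(T + 2*T**2)/2 = -T**2 - T/2)
H(V) = -V**3*(1/2 + V) (H(V) = (V*V)*(-V*(1/2 + V)) = V**2*(-V*(1/2 + V)) = -V**3*(1/2 + V))
(H(-4)*S + 1411)/(-4083 - 4778) = (-1*(-4)**3*(1/2 - 4)*(-10) + 1411)/(-4083 - 4778) = (-1*(-64)*(-7/2)*(-10) + 1411)/(-8861) = (-224*(-10) + 1411)*(-1/8861) = (2240 + 1411)*(-1/8861) = 3651*(-1/8861) = -3651/8861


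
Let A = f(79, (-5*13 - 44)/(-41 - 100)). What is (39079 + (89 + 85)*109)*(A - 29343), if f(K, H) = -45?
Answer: -1705826460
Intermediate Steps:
A = -45
(39079 + (89 + 85)*109)*(A - 29343) = (39079 + (89 + 85)*109)*(-45 - 29343) = (39079 + 174*109)*(-29388) = (39079 + 18966)*(-29388) = 58045*(-29388) = -1705826460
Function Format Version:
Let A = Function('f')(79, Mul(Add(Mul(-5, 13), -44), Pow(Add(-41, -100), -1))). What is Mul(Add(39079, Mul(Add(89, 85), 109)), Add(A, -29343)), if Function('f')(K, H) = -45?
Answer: -1705826460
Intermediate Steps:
A = -45
Mul(Add(39079, Mul(Add(89, 85), 109)), Add(A, -29343)) = Mul(Add(39079, Mul(Add(89, 85), 109)), Add(-45, -29343)) = Mul(Add(39079, Mul(174, 109)), -29388) = Mul(Add(39079, 18966), -29388) = Mul(58045, -29388) = -1705826460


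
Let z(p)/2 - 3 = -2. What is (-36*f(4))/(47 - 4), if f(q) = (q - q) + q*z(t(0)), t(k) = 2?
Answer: -288/43 ≈ -6.6977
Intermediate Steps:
z(p) = 2 (z(p) = 6 + 2*(-2) = 6 - 4 = 2)
f(q) = 2*q (f(q) = (q - q) + q*2 = 0 + 2*q = 2*q)
(-36*f(4))/(47 - 4) = (-72*4)/(47 - 4) = -36*8/43 = -288*1/43 = -288/43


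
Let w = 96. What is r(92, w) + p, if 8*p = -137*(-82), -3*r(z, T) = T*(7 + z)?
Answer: -7055/4 ≈ -1763.8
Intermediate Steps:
r(z, T) = -T*(7 + z)/3
p = 5617/4 (p = (-137*(-82))/8 = (1/8)*11234 = 5617/4 ≈ 1404.3)
r(92, w) + p = -1/3*96*(7 + 92) + 5617/4 = -1/3*96*99 + 5617/4 = -3168 + 5617/4 = -7055/4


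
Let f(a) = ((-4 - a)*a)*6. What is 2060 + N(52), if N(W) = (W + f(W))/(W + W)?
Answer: 3785/2 ≈ 1892.5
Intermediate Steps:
f(a) = 6*a*(-4 - a) (f(a) = (a*(-4 - a))*6 = 6*a*(-4 - a))
N(W) = (W - 6*W*(4 + W))/(2*W) (N(W) = (W - 6*W*(4 + W))/(W + W) = (W - 6*W*(4 + W))/((2*W)) = (W - 6*W*(4 + W))*(1/(2*W)) = (W - 6*W*(4 + W))/(2*W))
2060 + N(52) = 2060 + (-23/2 - 3*52) = 2060 + (-23/2 - 156) = 2060 - 335/2 = 3785/2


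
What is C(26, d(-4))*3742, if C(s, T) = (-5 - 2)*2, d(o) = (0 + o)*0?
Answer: -52388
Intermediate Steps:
d(o) = 0 (d(o) = o*0 = 0)
C(s, T) = -14 (C(s, T) = -7*2 = -14)
C(26, d(-4))*3742 = -14*3742 = -52388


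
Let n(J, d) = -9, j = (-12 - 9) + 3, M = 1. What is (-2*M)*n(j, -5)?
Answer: 18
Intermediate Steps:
j = -18 (j = -21 + 3 = -18)
(-2*M)*n(j, -5) = -2*1*(-9) = -2*(-9) = 18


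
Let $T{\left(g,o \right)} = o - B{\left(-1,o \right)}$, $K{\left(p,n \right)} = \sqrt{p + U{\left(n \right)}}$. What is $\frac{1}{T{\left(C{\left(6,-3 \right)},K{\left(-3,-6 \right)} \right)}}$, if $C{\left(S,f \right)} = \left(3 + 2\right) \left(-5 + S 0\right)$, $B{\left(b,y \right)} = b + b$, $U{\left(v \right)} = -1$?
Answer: $\frac{1}{4} - \frac{i}{4} \approx 0.25 - 0.25 i$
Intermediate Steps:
$B{\left(b,y \right)} = 2 b$
$K{\left(p,n \right)} = \sqrt{-1 + p}$ ($K{\left(p,n \right)} = \sqrt{p - 1} = \sqrt{-1 + p}$)
$C{\left(S,f \right)} = -25$ ($C{\left(S,f \right)} = 5 \left(-5 + 0\right) = 5 \left(-5\right) = -25$)
$T{\left(g,o \right)} = 2 + o$ ($T{\left(g,o \right)} = o - 2 \left(-1\right) = o - -2 = o + 2 = 2 + o$)
$\frac{1}{T{\left(C{\left(6,-3 \right)},K{\left(-3,-6 \right)} \right)}} = \frac{1}{2 + \sqrt{-1 - 3}} = \frac{1}{2 + \sqrt{-4}} = \frac{1}{2 + 2 i} = \frac{2 - 2 i}{8}$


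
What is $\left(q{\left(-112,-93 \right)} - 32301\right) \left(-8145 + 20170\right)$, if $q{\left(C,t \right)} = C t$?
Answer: $-263167125$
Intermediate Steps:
$\left(q{\left(-112,-93 \right)} - 32301\right) \left(-8145 + 20170\right) = \left(\left(-112\right) \left(-93\right) - 32301\right) \left(-8145 + 20170\right) = \left(10416 - 32301\right) 12025 = \left(-21885\right) 12025 = -263167125$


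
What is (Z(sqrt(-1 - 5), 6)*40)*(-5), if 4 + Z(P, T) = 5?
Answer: -200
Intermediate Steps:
Z(P, T) = 1 (Z(P, T) = -4 + 5 = 1)
(Z(sqrt(-1 - 5), 6)*40)*(-5) = (1*40)*(-5) = 40*(-5) = -200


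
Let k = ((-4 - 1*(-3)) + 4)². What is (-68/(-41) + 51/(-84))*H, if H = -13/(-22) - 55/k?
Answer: -1319251/227304 ≈ -5.8039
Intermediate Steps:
k = 9 (k = ((-4 + 3) + 4)² = (-1 + 4)² = 3² = 9)
H = -1093/198 (H = -13/(-22) - 55/9 = -13*(-1/22) - 55*⅑ = 13/22 - 55/9 = -1093/198 ≈ -5.5202)
(-68/(-41) + 51/(-84))*H = (-68/(-41) + 51/(-84))*(-1093/198) = (-68*(-1/41) + 51*(-1/84))*(-1093/198) = (68/41 - 17/28)*(-1093/198) = (1207/1148)*(-1093/198) = -1319251/227304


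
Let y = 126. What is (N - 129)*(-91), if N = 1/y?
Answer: 211289/18 ≈ 11738.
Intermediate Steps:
N = 1/126 ≈ 0.0079365
(N - 129)*(-91) = (1/126 - 129)*(-91) = -16253/126*(-91) = 211289/18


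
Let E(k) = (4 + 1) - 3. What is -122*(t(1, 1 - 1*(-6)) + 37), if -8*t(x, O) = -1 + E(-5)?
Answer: -17995/4 ≈ -4498.8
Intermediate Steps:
E(k) = 2 (E(k) = 5 - 3 = 2)
t(x, O) = -⅛ (t(x, O) = -(-1 + 2)/8 = -⅛*1 = -⅛)
-122*(t(1, 1 - 1*(-6)) + 37) = -122*(-⅛ + 37) = -122*295/8 = -17995/4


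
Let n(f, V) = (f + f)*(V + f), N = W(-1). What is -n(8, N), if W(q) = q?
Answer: -112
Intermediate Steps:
N = -1
n(f, V) = 2*f*(V + f) (n(f, V) = (2*f)*(V + f) = 2*f*(V + f))
-n(8, N) = -2*8*(-1 + 8) = -2*8*7 = -1*112 = -112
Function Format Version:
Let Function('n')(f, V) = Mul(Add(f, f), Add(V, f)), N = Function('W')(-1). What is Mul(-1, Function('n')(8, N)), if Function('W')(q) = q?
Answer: -112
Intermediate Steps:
N = -1
Function('n')(f, V) = Mul(2, f, Add(V, f)) (Function('n')(f, V) = Mul(Mul(2, f), Add(V, f)) = Mul(2, f, Add(V, f)))
Mul(-1, Function('n')(8, N)) = Mul(-1, Mul(2, 8, Add(-1, 8))) = Mul(-1, Mul(2, 8, 7)) = Mul(-1, 112) = -112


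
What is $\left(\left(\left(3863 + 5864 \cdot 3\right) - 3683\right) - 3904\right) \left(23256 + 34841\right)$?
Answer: $805689196$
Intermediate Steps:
$\left(\left(\left(3863 + 5864 \cdot 3\right) - 3683\right) - 3904\right) \left(23256 + 34841\right) = \left(\left(\left(3863 + 17592\right) - 3683\right) - 3904\right) 58097 = \left(\left(21455 - 3683\right) - 3904\right) 58097 = \left(17772 - 3904\right) 58097 = 13868 \cdot 58097 = 805689196$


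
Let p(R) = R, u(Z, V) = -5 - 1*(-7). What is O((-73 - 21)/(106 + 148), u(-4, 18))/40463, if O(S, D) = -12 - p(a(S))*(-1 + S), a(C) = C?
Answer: -201726/652627727 ≈ -0.00030910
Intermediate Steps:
u(Z, V) = 2 (u(Z, V) = -5 + 7 = 2)
O(S, D) = -12 - S*(-1 + S)
O((-73 - 21)/(106 + 148), u(-4, 18))/40463 = (-12 + (-73 - 21)/(106 + 148) - ((-73 - 21)/(106 + 148))²)/40463 = (-12 - 94/254 - (-94/254)²)*(1/40463) = (-12 - 94*1/254 - (-94*1/254)²)*(1/40463) = (-12 - 47/127 - (-47/127)²)*(1/40463) = (-12 - 47/127 - 1*2209/16129)*(1/40463) = (-12 - 47/127 - 2209/16129)*(1/40463) = -201726/16129*1/40463 = -201726/652627727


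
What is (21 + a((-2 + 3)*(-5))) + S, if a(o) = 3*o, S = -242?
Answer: -236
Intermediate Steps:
(21 + a((-2 + 3)*(-5))) + S = (21 + 3*((-2 + 3)*(-5))) - 242 = (21 + 3*(1*(-5))) - 242 = (21 + 3*(-5)) - 242 = (21 - 15) - 242 = 6 - 242 = -236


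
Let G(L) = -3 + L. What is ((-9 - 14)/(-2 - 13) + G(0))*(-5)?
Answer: 22/3 ≈ 7.3333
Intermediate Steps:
((-9 - 14)/(-2 - 13) + G(0))*(-5) = ((-9 - 14)/(-2 - 13) + (-3 + 0))*(-5) = (-23/(-15) - 3)*(-5) = (-23*(-1/15) - 3)*(-5) = (23/15 - 3)*(-5) = -22/15*(-5) = 22/3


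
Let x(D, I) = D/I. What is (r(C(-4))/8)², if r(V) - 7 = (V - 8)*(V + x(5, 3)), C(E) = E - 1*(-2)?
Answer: 961/576 ≈ 1.6684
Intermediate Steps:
C(E) = 2 + E (C(E) = E + 2 = 2 + E)
r(V) = 7 + (-8 + V)*(5/3 + V) (r(V) = 7 + (V - 8)*(V + 5/3) = 7 + (-8 + V)*(V + 5*(⅓)) = 7 + (-8 + V)*(V + 5/3) = 7 + (-8 + V)*(5/3 + V))
(r(C(-4))/8)² = ((-19/3 + (2 - 4)² - 19*(2 - 4)/3)/8)² = ((-19/3 + (-2)² - 19/3*(-2))*(⅛))² = ((-19/3 + 4 + 38/3)*(⅛))² = ((31/3)*(⅛))² = (31/24)² = 961/576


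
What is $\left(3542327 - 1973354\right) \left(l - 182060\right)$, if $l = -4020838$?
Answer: $-6594233483754$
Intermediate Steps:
$\left(3542327 - 1973354\right) \left(l - 182060\right) = \left(3542327 - 1973354\right) \left(-4020838 - 182060\right) = 1568973 \left(-4202898\right) = -6594233483754$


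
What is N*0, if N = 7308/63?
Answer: 0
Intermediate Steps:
N = 116 (N = 7308*(1/63) = 116)
N*0 = 116*0 = 0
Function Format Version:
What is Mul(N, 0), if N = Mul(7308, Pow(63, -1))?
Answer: 0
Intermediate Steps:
N = 116 (N = Mul(7308, Rational(1, 63)) = 116)
Mul(N, 0) = Mul(116, 0) = 0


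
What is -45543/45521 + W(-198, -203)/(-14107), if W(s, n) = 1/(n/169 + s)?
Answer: -21628916582116/21618476207755 ≈ -1.0005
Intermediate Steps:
W(s, n) = 1/(s + n/169) (W(s, n) = 1/(n*(1/169) + s) = 1/(n/169 + s) = 1/(s + n/169))
-45543/45521 + W(-198, -203)/(-14107) = -45543/45521 + (169/(-203 + 169*(-198)))/(-14107) = -45543*1/45521 + (169/(-203 - 33462))*(-1/14107) = -45543/45521 + (169/(-33665))*(-1/14107) = -45543/45521 + (169*(-1/33665))*(-1/14107) = -45543/45521 - 169/33665*(-1/14107) = -45543/45521 + 169/474912155 = -21628916582116/21618476207755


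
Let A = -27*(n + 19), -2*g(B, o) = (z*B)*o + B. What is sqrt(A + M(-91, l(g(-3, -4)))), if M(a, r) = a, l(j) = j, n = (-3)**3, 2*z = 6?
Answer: 5*sqrt(5) ≈ 11.180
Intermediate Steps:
z = 3 (z = (1/2)*6 = 3)
g(B, o) = -B/2 - 3*B*o/2 (g(B, o) = -((3*B)*o + B)/2 = -(3*B*o + B)/2 = -(B + 3*B*o)/2 = -B/2 - 3*B*o/2)
n = -27
A = 216 (A = -27*(-27 + 19) = -27*(-8) = 216)
sqrt(A + M(-91, l(g(-3, -4)))) = sqrt(216 - 91) = sqrt(125) = 5*sqrt(5)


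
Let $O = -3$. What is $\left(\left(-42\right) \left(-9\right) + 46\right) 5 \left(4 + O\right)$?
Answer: $2120$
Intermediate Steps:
$\left(\left(-42\right) \left(-9\right) + 46\right) 5 \left(4 + O\right) = \left(\left(-42\right) \left(-9\right) + 46\right) 5 \left(4 - 3\right) = \left(378 + 46\right) 5 \cdot 1 = 424 \cdot 5 = 2120$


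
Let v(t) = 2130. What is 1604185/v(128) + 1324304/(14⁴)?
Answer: 805589231/1022826 ≈ 787.61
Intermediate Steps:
1604185/v(128) + 1324304/(14⁴) = 1604185/2130 + 1324304/(14⁴) = 1604185*(1/2130) + 1324304/38416 = 320837/426 + 1324304*(1/38416) = 320837/426 + 82769/2401 = 805589231/1022826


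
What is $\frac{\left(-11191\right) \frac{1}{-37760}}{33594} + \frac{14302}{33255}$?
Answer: $\frac{1209506277839}{2812285428480} \approx 0.43008$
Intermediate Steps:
$\frac{\left(-11191\right) \frac{1}{-37760}}{33594} + \frac{14302}{33255} = \left(-11191\right) \left(- \frac{1}{37760}\right) \frac{1}{33594} + 14302 \cdot \frac{1}{33255} = \frac{11191}{37760} \cdot \frac{1}{33594} + \frac{14302}{33255} = \frac{11191}{1268509440} + \frac{14302}{33255} = \frac{1209506277839}{2812285428480}$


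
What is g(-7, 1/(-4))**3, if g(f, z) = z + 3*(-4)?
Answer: -117649/64 ≈ -1838.3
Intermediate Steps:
g(f, z) = -12 + z (g(f, z) = z - 12 = -12 + z)
g(-7, 1/(-4))**3 = (-12 + 1/(-4))**3 = (-12 - 1/4)**3 = (-49/4)**3 = -117649/64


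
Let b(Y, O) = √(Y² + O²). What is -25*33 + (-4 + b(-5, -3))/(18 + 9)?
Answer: -22279/27 + √34/27 ≈ -824.93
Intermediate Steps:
b(Y, O) = √(O² + Y²)
-25*33 + (-4 + b(-5, -3))/(18 + 9) = -25*33 + (-4 + √((-3)² + (-5)²))/(18 + 9) = -825 + (-4 + √(9 + 25))/27 = -825 + (-4 + √34)*(1/27) = -825 + (-4/27 + √34/27) = -22279/27 + √34/27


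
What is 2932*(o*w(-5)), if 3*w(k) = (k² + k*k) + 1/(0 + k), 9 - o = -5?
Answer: 3406984/5 ≈ 6.8140e+5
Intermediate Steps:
o = 14 (o = 9 - 1*(-5) = 9 + 5 = 14)
w(k) = 1/(3*k) + 2*k²/3 (w(k) = ((k² + k*k) + 1/(0 + k))/3 = ((k² + k²) + 1/k)/3 = (2*k² + 1/k)/3 = (1/k + 2*k²)/3 = 1/(3*k) + 2*k²/3)
2932*(o*w(-5)) = 2932*(14*((⅓)*(1 + 2*(-5)³)/(-5))) = 2932*(14*((⅓)*(-⅕)*(1 + 2*(-125)))) = 2932*(14*((⅓)*(-⅕)*(1 - 250))) = 2932*(14*((⅓)*(-⅕)*(-249))) = 2932*(14*(83/5)) = 2932*(1162/5) = 3406984/5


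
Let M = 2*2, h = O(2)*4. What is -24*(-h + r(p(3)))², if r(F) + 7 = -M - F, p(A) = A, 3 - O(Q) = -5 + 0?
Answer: -50784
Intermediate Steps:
O(Q) = 8 (O(Q) = 3 - (-5 + 0) = 3 - 1*(-5) = 3 + 5 = 8)
h = 32 (h = 8*4 = 32)
M = 4
r(F) = -11 - F (r(F) = -7 + (-1*4 - F) = -7 + (-4 - F) = -11 - F)
-24*(-h + r(p(3)))² = -24*(-1*32 + (-11 - 1*3))² = -24*(-32 + (-11 - 3))² = -24*(-32 - 14)² = -24*(-46)² = -24*2116 = -50784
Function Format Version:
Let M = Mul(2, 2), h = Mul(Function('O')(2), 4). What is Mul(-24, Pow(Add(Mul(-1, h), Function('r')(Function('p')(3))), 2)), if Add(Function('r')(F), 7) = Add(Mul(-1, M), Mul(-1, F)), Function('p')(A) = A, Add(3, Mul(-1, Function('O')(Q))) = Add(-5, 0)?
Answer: -50784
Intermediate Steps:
Function('O')(Q) = 8 (Function('O')(Q) = Add(3, Mul(-1, Add(-5, 0))) = Add(3, Mul(-1, -5)) = Add(3, 5) = 8)
h = 32 (h = Mul(8, 4) = 32)
M = 4
Function('r')(F) = Add(-11, Mul(-1, F)) (Function('r')(F) = Add(-7, Add(Mul(-1, 4), Mul(-1, F))) = Add(-7, Add(-4, Mul(-1, F))) = Add(-11, Mul(-1, F)))
Mul(-24, Pow(Add(Mul(-1, h), Function('r')(Function('p')(3))), 2)) = Mul(-24, Pow(Add(Mul(-1, 32), Add(-11, Mul(-1, 3))), 2)) = Mul(-24, Pow(Add(-32, Add(-11, -3)), 2)) = Mul(-24, Pow(Add(-32, -14), 2)) = Mul(-24, Pow(-46, 2)) = Mul(-24, 2116) = -50784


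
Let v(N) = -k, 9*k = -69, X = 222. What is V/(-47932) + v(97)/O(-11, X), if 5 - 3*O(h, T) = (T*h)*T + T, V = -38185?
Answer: 20693821231/25974686324 ≈ 0.79669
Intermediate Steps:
k = -23/3 (k = (⅑)*(-69) = -23/3 ≈ -7.6667)
v(N) = 23/3 (v(N) = -1*(-23/3) = 23/3)
O(h, T) = 5/3 - T/3 - h*T²/3 (O(h, T) = 5/3 - ((T*h)*T + T)/3 = 5/3 - (h*T² + T)/3 = 5/3 - (T + h*T²)/3 = 5/3 + (-T/3 - h*T²/3) = 5/3 - T/3 - h*T²/3)
V/(-47932) + v(97)/O(-11, X) = -38185/(-47932) + 23/(3*(5/3 - ⅓*222 - ⅓*(-11)*222²)) = -38185*(-1/47932) + 23/(3*(5/3 - 74 - ⅓*(-11)*49284)) = 38185/47932 + 23/(3*(5/3 - 74 + 180708)) = 38185/47932 + 23/(3*(541907/3)) = 38185/47932 + (23/3)*(3/541907) = 38185/47932 + 23/541907 = 20693821231/25974686324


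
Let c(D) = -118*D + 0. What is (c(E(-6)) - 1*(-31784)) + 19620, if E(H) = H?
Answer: 52112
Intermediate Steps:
c(D) = -118*D
(c(E(-6)) - 1*(-31784)) + 19620 = (-118*(-6) - 1*(-31784)) + 19620 = (708 + 31784) + 19620 = 32492 + 19620 = 52112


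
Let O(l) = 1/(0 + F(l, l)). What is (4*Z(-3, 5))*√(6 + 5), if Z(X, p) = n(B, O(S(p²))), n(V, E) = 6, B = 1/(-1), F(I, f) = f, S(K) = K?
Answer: 24*√11 ≈ 79.599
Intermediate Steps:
B = -1
O(l) = 1/l (O(l) = 1/(0 + l) = 1/l)
Z(X, p) = 6
(4*Z(-3, 5))*√(6 + 5) = (4*6)*√(6 + 5) = 24*√11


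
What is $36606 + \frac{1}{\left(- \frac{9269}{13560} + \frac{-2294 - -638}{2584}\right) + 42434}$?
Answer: $\frac{6803226096878358}{185850027113} \approx 36606.0$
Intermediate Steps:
$36606 + \frac{1}{\left(- \frac{9269}{13560} + \frac{-2294 - -638}{2584}\right) + 42434} = 36606 + \frac{1}{\left(\left(-9269\right) \frac{1}{13560} + \left(-2294 + \left(-5279 + 5917\right)\right) \frac{1}{2584}\right) + 42434} = 36606 + \frac{1}{\left(- \frac{9269}{13560} + \left(-2294 + 638\right) \frac{1}{2584}\right) + 42434} = 36606 + \frac{1}{\left(- \frac{9269}{13560} - \frac{207}{323}\right) + 42434} = 36606 + \frac{1}{- \frac{5800807}{4379880} + 42434} = 36606 + \frac{1}{\frac{185850027113}{4379880}} = 36606 + \frac{4379880}{185850027113} = \frac{6803226096878358}{185850027113}$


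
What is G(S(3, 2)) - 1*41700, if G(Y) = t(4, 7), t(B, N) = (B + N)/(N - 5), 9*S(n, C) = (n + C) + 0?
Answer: -83389/2 ≈ -41695.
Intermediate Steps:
S(n, C) = C/9 + n/9 (S(n, C) = ((n + C) + 0)/9 = ((C + n) + 0)/9 = (C + n)/9 = C/9 + n/9)
t(B, N) = (B + N)/(-5 + N)
G(Y) = 11/2 (G(Y) = (4 + 7)/(-5 + 7) = 11/2)
G(S(3, 2)) - 1*41700 = 11/2 - 1*41700 = 11/2 - 41700 = -83389/2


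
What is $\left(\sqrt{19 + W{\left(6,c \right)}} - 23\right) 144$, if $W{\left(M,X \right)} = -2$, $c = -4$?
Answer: $-3312 + 144 \sqrt{17} \approx -2718.3$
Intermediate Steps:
$\left(\sqrt{19 + W{\left(6,c \right)}} - 23\right) 144 = \left(\sqrt{19 - 2} - 23\right) 144 = \left(\sqrt{17} - 23\right) 144 = \left(-23 + \sqrt{17}\right) 144 = -3312 + 144 \sqrt{17}$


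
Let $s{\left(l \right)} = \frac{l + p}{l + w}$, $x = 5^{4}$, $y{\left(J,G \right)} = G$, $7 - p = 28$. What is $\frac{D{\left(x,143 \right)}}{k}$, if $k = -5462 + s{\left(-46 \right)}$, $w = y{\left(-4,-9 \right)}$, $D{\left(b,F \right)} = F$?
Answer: $- \frac{7865}{300343} \approx -0.026187$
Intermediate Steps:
$p = -21$ ($p = 7 - 28 = -21$)
$x = 625$
$w = -9$
$s{\left(l \right)} = \frac{-21 + l}{-9 + l}$ ($s{\left(l \right)} = \frac{l - 21}{l - 9} = \frac{-21 + l}{-9 + l}$)
$k = - \frac{300343}{55}$ ($k = -5462 + \frac{-21 - 46}{-9 - 46} = -5462 + \frac{1}{-55} \left(-67\right) = -5462 - - \frac{67}{55} = -5462 + \frac{67}{55} = - \frac{300343}{55} \approx -5460.8$)
$\frac{D{\left(x,143 \right)}}{k} = \frac{143}{- \frac{300343}{55}} = 143 \left(- \frac{55}{300343}\right) = - \frac{7865}{300343}$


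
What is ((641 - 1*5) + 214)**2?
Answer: 722500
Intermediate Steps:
((641 - 1*5) + 214)**2 = ((641 - 5) + 214)**2 = (636 + 214)**2 = 850**2 = 722500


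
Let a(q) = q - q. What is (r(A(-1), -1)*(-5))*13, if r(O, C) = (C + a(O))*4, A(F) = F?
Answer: 260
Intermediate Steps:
a(q) = 0
r(O, C) = 4*C (r(O, C) = (C + 0)*4 = C*4 = 4*C)
(r(A(-1), -1)*(-5))*13 = ((4*(-1))*(-5))*13 = -4*(-5)*13 = 20*13 = 260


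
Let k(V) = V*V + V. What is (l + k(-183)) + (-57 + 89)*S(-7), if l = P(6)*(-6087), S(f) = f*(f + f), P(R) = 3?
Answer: 18181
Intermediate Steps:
S(f) = 2*f² (S(f) = f*(2*f) = 2*f²)
k(V) = V + V² (k(V) = V² + V = V + V²)
l = -18261 (l = 3*(-6087) = -18261)
(l + k(-183)) + (-57 + 89)*S(-7) = (-18261 - 183*(1 - 183)) + (-57 + 89)*(2*(-7)²) = (-18261 - 183*(-182)) + 32*(2*49) = (-18261 + 33306) + 32*98 = 15045 + 3136 = 18181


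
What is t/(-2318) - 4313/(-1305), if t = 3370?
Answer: 2799842/1512495 ≈ 1.8511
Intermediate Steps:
t/(-2318) - 4313/(-1305) = 3370/(-2318) - 4313/(-1305) = 3370*(-1/2318) - 4313*(-1/1305) = -1685/1159 + 4313/1305 = 2799842/1512495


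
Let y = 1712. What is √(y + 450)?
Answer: √2162 ≈ 46.497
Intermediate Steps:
√(y + 450) = √(1712 + 450) = √2162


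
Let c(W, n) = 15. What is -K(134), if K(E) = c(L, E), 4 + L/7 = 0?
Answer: -15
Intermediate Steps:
L = -28 (L = -28 + 7*0 = -28 + 0 = -28)
K(E) = 15
-K(134) = -1*15 = -15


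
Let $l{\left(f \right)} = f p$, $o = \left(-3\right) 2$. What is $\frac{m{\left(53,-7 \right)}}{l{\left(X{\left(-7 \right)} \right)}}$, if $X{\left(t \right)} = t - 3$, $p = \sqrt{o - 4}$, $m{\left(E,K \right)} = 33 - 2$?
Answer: $\frac{31 i \sqrt{10}}{100} \approx 0.98031 i$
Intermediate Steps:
$m{\left(E,K \right)} = 31$
$o = -6$
$p = i \sqrt{10}$ ($p = \sqrt{-6 - 4} = \sqrt{-10} = i \sqrt{10} \approx 3.1623 i$)
$X{\left(t \right)} = -3 + t$ ($X{\left(t \right)} = t - 3 = -3 + t$)
$l{\left(f \right)} = i f \sqrt{10}$ ($l{\left(f \right)} = f i \sqrt{10} = i f \sqrt{10}$)
$\frac{m{\left(53,-7 \right)}}{l{\left(X{\left(-7 \right)} \right)}} = \frac{31}{i \left(-3 - 7\right) \sqrt{10}} = \frac{31}{i \left(-10\right) \sqrt{10}} = \frac{31}{\left(-10\right) i \sqrt{10}} = 31 \frac{i \sqrt{10}}{100} = \frac{31 i \sqrt{10}}{100}$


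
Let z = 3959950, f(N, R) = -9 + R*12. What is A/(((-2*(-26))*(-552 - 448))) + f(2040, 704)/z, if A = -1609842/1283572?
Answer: 15109873407/7010870264000 ≈ 0.0021552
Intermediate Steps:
f(N, R) = -9 + 12*R
A = -804921/641786 (A = -1609842*1/1283572 = -804921/641786 ≈ -1.2542)
A/(((-2*(-26))*(-552 - 448))) + f(2040, 704)/z = -804921*1/(52*(-552 - 448))/641786 + (-9 + 12*704)/3959950 = -804921/(641786*(52*(-1000))) + (-9 + 8448)*(1/3959950) = -804921/641786/(-52000) + 8439*(1/3959950) = -804921/641786*(-1/52000) + 291/136550 = 61917/2567144000 + 291/136550 = 15109873407/7010870264000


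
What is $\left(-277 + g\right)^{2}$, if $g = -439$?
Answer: $512656$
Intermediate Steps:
$\left(-277 + g\right)^{2} = \left(-277 - 439\right)^{2} = \left(-716\right)^{2} = 512656$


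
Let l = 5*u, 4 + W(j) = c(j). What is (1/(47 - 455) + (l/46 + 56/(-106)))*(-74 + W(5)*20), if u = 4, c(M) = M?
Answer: 429579/82892 ≈ 5.1824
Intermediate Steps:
W(j) = -4 + j
l = 20 (l = 5*4 = 20)
(1/(47 - 455) + (l/46 + 56/(-106)))*(-74 + W(5)*20) = (1/(47 - 455) + (20/46 + 56/(-106)))*(-74 + (-4 + 5)*20) = (1/(-408) + (20*(1/46) + 56*(-1/106)))*(-74 + 1*20) = (-1/408 + (10/23 - 28/53))*(-74 + 20) = (-1/408 - 114/1219)*(-54) = -47731/497352*(-54) = 429579/82892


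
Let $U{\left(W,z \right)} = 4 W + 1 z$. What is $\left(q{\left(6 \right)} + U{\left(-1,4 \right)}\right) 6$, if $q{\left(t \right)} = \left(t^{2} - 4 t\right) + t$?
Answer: $108$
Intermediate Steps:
$U{\left(W,z \right)} = z + 4 W$ ($U{\left(W,z \right)} = 4 W + z = z + 4 W$)
$q{\left(t \right)} = t^{2} - 3 t$
$\left(q{\left(6 \right)} + U{\left(-1,4 \right)}\right) 6 = \left(6 \left(-3 + 6\right) + \left(4 + 4 \left(-1\right)\right)\right) 6 = \left(6 \cdot 3 + \left(4 - 4\right)\right) 6 = \left(18 + 0\right) 6 = 18 \cdot 6 = 108$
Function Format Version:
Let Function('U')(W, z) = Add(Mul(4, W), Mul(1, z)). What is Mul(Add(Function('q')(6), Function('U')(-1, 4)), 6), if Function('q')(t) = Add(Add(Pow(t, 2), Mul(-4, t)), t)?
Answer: 108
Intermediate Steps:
Function('U')(W, z) = Add(z, Mul(4, W)) (Function('U')(W, z) = Add(Mul(4, W), z) = Add(z, Mul(4, W)))
Function('q')(t) = Add(Pow(t, 2), Mul(-3, t))
Mul(Add(Function('q')(6), Function('U')(-1, 4)), 6) = Mul(Add(Mul(6, Add(-3, 6)), Add(4, Mul(4, -1))), 6) = Mul(Add(Mul(6, 3), Add(4, -4)), 6) = Mul(Add(18, 0), 6) = Mul(18, 6) = 108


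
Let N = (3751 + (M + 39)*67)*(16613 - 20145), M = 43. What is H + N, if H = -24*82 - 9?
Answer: -32655317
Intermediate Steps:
H = -1977 (H = -1968 - 9 = -1977)
N = -32653340 (N = (3751 + (43 + 39)*67)*(16613 - 20145) = (3751 + 82*67)*(-3532) = (3751 + 5494)*(-3532) = 9245*(-3532) = -32653340)
H + N = -1977 - 32653340 = -32655317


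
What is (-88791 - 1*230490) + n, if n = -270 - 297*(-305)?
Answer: -228966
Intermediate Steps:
n = 90315 (n = -270 + 90585 = 90315)
(-88791 - 1*230490) + n = (-88791 - 1*230490) + 90315 = (-88791 - 230490) + 90315 = -319281 + 90315 = -228966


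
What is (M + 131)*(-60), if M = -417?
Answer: 17160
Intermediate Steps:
(M + 131)*(-60) = (-417 + 131)*(-60) = -286*(-60) = 17160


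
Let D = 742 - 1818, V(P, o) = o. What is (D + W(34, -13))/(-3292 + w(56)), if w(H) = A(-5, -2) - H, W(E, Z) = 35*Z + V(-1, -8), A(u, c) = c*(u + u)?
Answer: 1539/3328 ≈ 0.46244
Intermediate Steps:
A(u, c) = 2*c*u (A(u, c) = c*(2*u) = 2*c*u)
D = -1076
W(E, Z) = -8 + 35*Z (W(E, Z) = 35*Z - 8 = -8 + 35*Z)
w(H) = 20 - H (w(H) = 2*(-2)*(-5) - H = 20 - H)
(D + W(34, -13))/(-3292 + w(56)) = (-1076 + (-8 + 35*(-13)))/(-3292 + (20 - 1*56)) = (-1076 + (-8 - 455))/(-3292 + (20 - 56)) = (-1076 - 463)/(-3292 - 36) = -1539/(-3328) = -1539*(-1/3328) = 1539/3328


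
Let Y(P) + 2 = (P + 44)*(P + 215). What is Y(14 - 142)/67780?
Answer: -731/6778 ≈ -0.10785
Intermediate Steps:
Y(P) = -2 + (44 + P)*(215 + P) (Y(P) = -2 + (P + 44)*(P + 215) = -2 + (44 + P)*(215 + P))
Y(14 - 142)/67780 = (9458 + (14 - 142)² + 259*(14 - 142))/67780 = (9458 + (-128)² + 259*(-128))*(1/67780) = (9458 + 16384 - 33152)*(1/67780) = -7310*1/67780 = -731/6778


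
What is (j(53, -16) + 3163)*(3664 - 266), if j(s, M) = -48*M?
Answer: 13357538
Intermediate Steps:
(j(53, -16) + 3163)*(3664 - 266) = (-48*(-16) + 3163)*(3664 - 266) = (768 + 3163)*3398 = 3931*3398 = 13357538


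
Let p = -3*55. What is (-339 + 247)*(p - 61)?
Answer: 20792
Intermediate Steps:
p = -165
(-339 + 247)*(p - 61) = (-339 + 247)*(-165 - 61) = -92*(-226) = 20792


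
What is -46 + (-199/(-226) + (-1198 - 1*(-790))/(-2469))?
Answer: -8361395/185998 ≈ -44.954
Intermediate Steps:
-46 + (-199/(-226) + (-1198 - 1*(-790))/(-2469)) = -46 + (-199*(-1/226) + (-1198 + 790)*(-1/2469)) = -46 + (199/226 - 408*(-1/2469)) = -46 + (199/226 + 136/823) = -46 + 194513/185998 = -8361395/185998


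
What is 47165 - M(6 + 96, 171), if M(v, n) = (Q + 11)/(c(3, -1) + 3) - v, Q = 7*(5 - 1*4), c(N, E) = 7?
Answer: 236326/5 ≈ 47265.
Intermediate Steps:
Q = 7 (Q = 7*(5 - 4) = 7*1 = 7)
M(v, n) = 9/5 - v (M(v, n) = (7 + 11)/(7 + 3) - v = 18/10 - v = 18*(⅒) - v = 9/5 - v)
47165 - M(6 + 96, 171) = 47165 - (9/5 - (6 + 96)) = 47165 - (9/5 - 1*102) = 47165 - (9/5 - 102) = 47165 - 1*(-501/5) = 47165 + 501/5 = 236326/5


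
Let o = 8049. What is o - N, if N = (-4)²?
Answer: 8033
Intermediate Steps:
N = 16
o - N = 8049 - 1*16 = 8049 - 16 = 8033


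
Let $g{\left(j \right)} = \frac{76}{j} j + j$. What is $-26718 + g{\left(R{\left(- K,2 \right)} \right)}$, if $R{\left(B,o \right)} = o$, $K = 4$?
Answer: $-26640$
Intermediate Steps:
$g{\left(j \right)} = 76 + j$
$-26718 + g{\left(R{\left(- K,2 \right)} \right)} = -26718 + \left(76 + 2\right) = -26718 + 78 = -26640$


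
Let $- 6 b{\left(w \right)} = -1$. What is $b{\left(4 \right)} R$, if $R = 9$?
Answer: $\frac{3}{2} \approx 1.5$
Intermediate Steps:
$b{\left(w \right)} = \frac{1}{6}$ ($b{\left(w \right)} = \left(- \frac{1}{6}\right) \left(-1\right) = \frac{1}{6}$)
$b{\left(4 \right)} R = \frac{1}{6} \cdot 9 = \frac{3}{2}$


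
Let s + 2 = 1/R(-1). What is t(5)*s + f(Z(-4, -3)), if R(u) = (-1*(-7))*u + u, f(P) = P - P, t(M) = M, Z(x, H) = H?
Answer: -85/8 ≈ -10.625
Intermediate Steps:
f(P) = 0
R(u) = 8*u (R(u) = 7*u + u = 8*u)
s = -17/8 (s = -2 + 1/(8*(-1)) = -2 + 1/(-8) = -2 - ⅛ = -17/8 ≈ -2.1250)
t(5)*s + f(Z(-4, -3)) = 5*(-17/8) + 0 = -85/8 + 0 = -85/8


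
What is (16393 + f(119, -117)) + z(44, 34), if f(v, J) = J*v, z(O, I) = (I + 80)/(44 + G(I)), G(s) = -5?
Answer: 32148/13 ≈ 2472.9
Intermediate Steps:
z(O, I) = 80/39 + I/39 (z(O, I) = (I + 80)/(44 - 5) = (80 + I)/39 = (80 + I)*(1/39) = 80/39 + I/39)
(16393 + f(119, -117)) + z(44, 34) = (16393 - 117*119) + (80/39 + (1/39)*34) = (16393 - 13923) + (80/39 + 34/39) = 2470 + 38/13 = 32148/13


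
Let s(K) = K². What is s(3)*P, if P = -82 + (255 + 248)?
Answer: 3789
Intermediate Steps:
P = 421 (P = -82 + 503 = 421)
s(3)*P = 3²*421 = 9*421 = 3789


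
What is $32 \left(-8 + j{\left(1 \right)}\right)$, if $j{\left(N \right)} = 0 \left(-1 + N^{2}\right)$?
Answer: $-256$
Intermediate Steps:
$j{\left(N \right)} = 0$
$32 \left(-8 + j{\left(1 \right)}\right) = 32 \left(-8 + 0\right) = 32 \left(-8\right) = -256$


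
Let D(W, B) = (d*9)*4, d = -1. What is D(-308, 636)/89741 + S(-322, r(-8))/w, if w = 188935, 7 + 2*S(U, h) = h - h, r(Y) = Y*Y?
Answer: -14231507/33910431670 ≈ -0.00041968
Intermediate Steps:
r(Y) = Y²
S(U, h) = -7/2 (S(U, h) = -7/2 + (h - h)/2 = -7/2 + (½)*0 = -7/2 + 0 = -7/2)
D(W, B) = -36 (D(W, B) = -1*9*4 = -9*4 = -36)
D(-308, 636)/89741 + S(-322, r(-8))/w = -36/89741 - 7/2/188935 = -36*1/89741 - 7/2*1/188935 = -36/89741 - 7/377870 = -14231507/33910431670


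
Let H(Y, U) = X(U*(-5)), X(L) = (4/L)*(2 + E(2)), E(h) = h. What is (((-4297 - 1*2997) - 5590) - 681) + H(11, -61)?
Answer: -4137309/305 ≈ -13565.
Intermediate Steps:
X(L) = 16/L (X(L) = (4/L)*(2 + 2) = (4/L)*4 = 16/L)
H(Y, U) = -16/(5*U) (H(Y, U) = 16/((U*(-5))) = 16/((-5*U)) = 16*(-1/(5*U)) = -16/(5*U))
(((-4297 - 1*2997) - 5590) - 681) + H(11, -61) = (((-4297 - 1*2997) - 5590) - 681) - 16/5/(-61) = (((-4297 - 2997) - 5590) - 681) - 16/5*(-1/61) = ((-7294 - 5590) - 681) + 16/305 = (-12884 - 681) + 16/305 = -13565 + 16/305 = -4137309/305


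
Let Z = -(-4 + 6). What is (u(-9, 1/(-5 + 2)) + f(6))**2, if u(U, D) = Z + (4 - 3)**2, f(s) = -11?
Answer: 144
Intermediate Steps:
Z = -2 (Z = -1*2 = -2)
u(U, D) = -1 (u(U, D) = -2 + (4 - 3)**2 = -2 + 1**2 = -2 + 1 = -1)
(u(-9, 1/(-5 + 2)) + f(6))**2 = (-1 - 11)**2 = (-12)**2 = 144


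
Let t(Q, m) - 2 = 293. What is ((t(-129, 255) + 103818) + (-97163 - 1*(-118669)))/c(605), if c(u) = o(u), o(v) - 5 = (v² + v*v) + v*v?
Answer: 125619/1098080 ≈ 0.11440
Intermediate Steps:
t(Q, m) = 295 (t(Q, m) = 2 + 293 = 295)
o(v) = 5 + 3*v² (o(v) = 5 + ((v² + v*v) + v*v) = 5 + ((v² + v²) + v²) = 5 + (2*v² + v²) = 5 + 3*v²)
c(u) = 5 + 3*u²
((t(-129, 255) + 103818) + (-97163 - 1*(-118669)))/c(605) = ((295 + 103818) + (-97163 - 1*(-118669)))/(5 + 3*605²) = (104113 + (-97163 + 118669))/(5 + 3*366025) = (104113 + 21506)/(5 + 1098075) = 125619/1098080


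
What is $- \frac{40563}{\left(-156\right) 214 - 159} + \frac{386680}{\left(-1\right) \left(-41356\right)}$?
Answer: $\frac{58126709}{5504779} \approx 10.559$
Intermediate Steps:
$- \frac{40563}{\left(-156\right) 214 - 159} + \frac{386680}{\left(-1\right) \left(-41356\right)} = - \frac{40563}{-33384 - 159} + \frac{386680}{41356} = - \frac{40563}{-33543} + 386680 \cdot \frac{1}{41356} = \left(-40563\right) \left(- \frac{1}{33543}\right) + \frac{13810}{1477} = \frac{4507}{3727} + \frac{13810}{1477} = \frac{58126709}{5504779}$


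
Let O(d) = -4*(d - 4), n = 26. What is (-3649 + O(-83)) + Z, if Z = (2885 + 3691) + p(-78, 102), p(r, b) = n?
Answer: 3301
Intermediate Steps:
p(r, b) = 26
Z = 6602 (Z = (2885 + 3691) + 26 = 6576 + 26 = 6602)
O(d) = 16 - 4*d (O(d) = -4*(-4 + d) = 16 - 4*d)
(-3649 + O(-83)) + Z = (-3649 + (16 - 4*(-83))) + 6602 = (-3649 + (16 + 332)) + 6602 = (-3649 + 348) + 6602 = -3301 + 6602 = 3301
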